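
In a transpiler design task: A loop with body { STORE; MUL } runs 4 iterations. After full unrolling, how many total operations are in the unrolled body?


Loop body operations: STORE, MUL (2 ops per iteration)
Unrolling 4 iterations:
  Iteration 1: STORE, MUL (2 ops)
  Iteration 2: STORE, MUL (2 ops)
  Iteration 3: STORE, MUL (2 ops)
  Iteration 4: STORE, MUL (2 ops)
Total: 4 iterations * 2 ops/iter = 8 operations

8


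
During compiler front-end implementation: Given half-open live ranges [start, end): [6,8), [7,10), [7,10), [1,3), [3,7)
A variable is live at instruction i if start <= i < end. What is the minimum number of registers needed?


Live ranges:
  Var0: [6, 8)
  Var1: [7, 10)
  Var2: [7, 10)
  Var3: [1, 3)
  Var4: [3, 7)
Sweep-line events (position, delta, active):
  pos=1 start -> active=1
  pos=3 end -> active=0
  pos=3 start -> active=1
  pos=6 start -> active=2
  pos=7 end -> active=1
  pos=7 start -> active=2
  pos=7 start -> active=3
  pos=8 end -> active=2
  pos=10 end -> active=1
  pos=10 end -> active=0
Maximum simultaneous active: 3
Minimum registers needed: 3

3


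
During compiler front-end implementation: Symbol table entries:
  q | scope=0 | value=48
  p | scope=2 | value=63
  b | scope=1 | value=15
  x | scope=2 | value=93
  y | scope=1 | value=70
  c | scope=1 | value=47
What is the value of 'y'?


Searching symbol table for 'y':
  q | scope=0 | value=48
  p | scope=2 | value=63
  b | scope=1 | value=15
  x | scope=2 | value=93
  y | scope=1 | value=70 <- MATCH
  c | scope=1 | value=47
Found 'y' at scope 1 with value 70

70


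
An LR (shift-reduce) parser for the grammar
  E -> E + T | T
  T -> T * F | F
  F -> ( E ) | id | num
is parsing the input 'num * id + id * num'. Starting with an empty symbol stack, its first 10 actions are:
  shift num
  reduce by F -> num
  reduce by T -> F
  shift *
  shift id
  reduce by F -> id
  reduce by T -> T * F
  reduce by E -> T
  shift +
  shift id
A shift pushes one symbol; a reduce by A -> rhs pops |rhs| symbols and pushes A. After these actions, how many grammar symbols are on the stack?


Tracking the symbol stack through each action:
  Action 1: shift 'num' : push -> stack = [num] (size 1)
  Action 2: reduce by F -> num : pop 1, push F -> stack = [F] (size 1)
  Action 3: reduce by T -> F : pop 1, push T -> stack = [T] (size 1)
  Action 4: shift '*' : push -> stack = [T, *] (size 2)
  Action 5: shift 'id' : push -> stack = [T, *, id] (size 3)
  Action 6: reduce by F -> id : pop 1, push F -> stack = [T, *, F] (size 3)
  Action 7: reduce by T -> T * F : pop 3, push T -> stack = [T] (size 1)
  Action 8: reduce by E -> T : pop 1, push E -> stack = [E] (size 1)
  Action 9: shift '+' : push -> stack = [E, +] (size 2)
  Action 10: shift 'id' : push -> stack = [E, +, id] (size 3)
Final stack size: 3

3


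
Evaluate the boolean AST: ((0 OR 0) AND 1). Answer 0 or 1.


Step 1: Evaluate inner node
  0 OR 0 = 0
Step 2: Evaluate root node
  0 AND 1 = 0

0


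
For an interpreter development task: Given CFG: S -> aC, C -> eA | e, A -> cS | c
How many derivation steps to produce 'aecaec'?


Grammar: S -> aC, C -> eA | e, A -> cS | c
Deriving 'aecaec':
Step 1: S -> aC => aC
Step 2: C -> eA => aeA
Step 3: A -> cS => aecS
Step 4: S -> aC => aecaC
Step 5: C -> eA => aecaeA
Step 6: A -> c => aecaec
Total derivation steps: 6

6


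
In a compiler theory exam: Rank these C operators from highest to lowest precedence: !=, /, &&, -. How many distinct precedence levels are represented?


Looking up precedence for each operator:
  != -> precedence 3
  / -> precedence 6
  && -> precedence 2
  - -> precedence 5
Sorted highest to lowest: /, -, !=, &&
Distinct precedence values: [6, 5, 3, 2]
Number of distinct levels: 4

4


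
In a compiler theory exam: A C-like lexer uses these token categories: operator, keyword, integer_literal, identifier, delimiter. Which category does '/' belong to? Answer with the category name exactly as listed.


Token: '/'
Checking categories:
  identifier: no
  integer_literal: no
  operator: YES
  keyword: no
  delimiter: no
Category: operator

operator


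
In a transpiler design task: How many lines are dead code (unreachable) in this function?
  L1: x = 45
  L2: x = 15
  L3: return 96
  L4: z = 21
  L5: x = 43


Analyzing control flow:
  L1: reachable (before return)
  L2: reachable (before return)
  L3: reachable (return statement)
  L4: DEAD (after return at L3)
  L5: DEAD (after return at L3)
Return at L3, total lines = 5
Dead lines: L4 through L5
Count: 2

2


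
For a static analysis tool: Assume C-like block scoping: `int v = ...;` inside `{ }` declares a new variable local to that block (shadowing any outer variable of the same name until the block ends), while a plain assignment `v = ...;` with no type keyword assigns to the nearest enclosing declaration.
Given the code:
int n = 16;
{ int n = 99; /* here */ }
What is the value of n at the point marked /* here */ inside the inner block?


Analyzing scoping rules:
Outer scope: declares n = 16
Inner block: 'int n = 99;' declares a NEW n that shadows the outer one
Inside the block the inner declaration is in scope -> 99
Result: 99

99


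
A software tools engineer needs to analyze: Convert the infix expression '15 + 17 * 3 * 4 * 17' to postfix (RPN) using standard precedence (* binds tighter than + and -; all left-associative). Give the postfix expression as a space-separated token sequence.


Applying the shunting-yard algorithm:
  Operand 15 -> output
  Push '+' onto operator stack -> op-stack: [+]
  Operand 17 -> output
  Push '*' onto operator stack -> op-stack: [+, *]
  Operand 3 -> output
  See '*' (prec 2); top '*' (prec 2) >= it -> pop '*' to output
  Push '*' onto operator stack -> op-stack: [+, *]
  Operand 4 -> output
  See '*' (prec 2); top '*' (prec 2) >= it -> pop '*' to output
  Push '*' onto operator stack -> op-stack: [+, *]
  Operand 17 -> output
  End of input: pop '*' to output
  End of input: pop '+' to output
Postfix result: 15 17 3 * 4 * 17 * +

15 17 3 * 4 * 17 * +


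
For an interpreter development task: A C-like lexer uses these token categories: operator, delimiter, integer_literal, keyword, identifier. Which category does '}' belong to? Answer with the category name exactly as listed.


Token: '}'
Checking categories:
  identifier: no
  integer_literal: no
  operator: no
  keyword: no
  delimiter: YES
Category: delimiter

delimiter


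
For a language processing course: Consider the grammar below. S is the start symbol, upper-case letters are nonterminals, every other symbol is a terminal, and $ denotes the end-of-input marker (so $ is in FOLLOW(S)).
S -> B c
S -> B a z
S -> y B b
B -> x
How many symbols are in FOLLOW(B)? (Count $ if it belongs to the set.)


S is the start symbol and does not occur in any rule body, so FOLLOW(S) = {$}.
Examining every occurrence of B in a rule body:
  S -> B c : B is followed by terminal 'c' -> add 'c'
  S -> B a z : B is followed by terminal 'a' -> add 'a'
  S -> y B b : B is followed by terminal 'b' -> add 'b'
  B -> x : B does not occur in the body -> contributes nothing
FOLLOW(B) = {a, b, c}
Count: 3

3


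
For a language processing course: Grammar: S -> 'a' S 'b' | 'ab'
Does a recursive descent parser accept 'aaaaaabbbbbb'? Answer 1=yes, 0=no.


Grammar accepts strings of the form a^n b^n (n >= 1)
Word: 'aaaaaabbbbbb'
Counting: 6 a's and 6 b's
Check: 6 == 6? Yes
Derivation (S -> aSb applied 5 time(s), then S -> ab): S => aSb => aaSbb => aaaSbbb => aaaaSbbbb => aaaaaSbbbbb => aaaaaabbbbbb
Accepted

1


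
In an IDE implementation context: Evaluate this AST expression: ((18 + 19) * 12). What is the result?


Expression: ((18 + 19) * 12)
Evaluating step by step:
  18 + 19 = 37
  37 * 12 = 444
Result: 444

444


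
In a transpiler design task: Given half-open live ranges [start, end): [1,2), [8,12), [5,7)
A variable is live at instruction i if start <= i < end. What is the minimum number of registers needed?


Live ranges:
  Var0: [1, 2)
  Var1: [8, 12)
  Var2: [5, 7)
Sweep-line events (position, delta, active):
  pos=1 start -> active=1
  pos=2 end -> active=0
  pos=5 start -> active=1
  pos=7 end -> active=0
  pos=8 start -> active=1
  pos=12 end -> active=0
Maximum simultaneous active: 1
Minimum registers needed: 1

1


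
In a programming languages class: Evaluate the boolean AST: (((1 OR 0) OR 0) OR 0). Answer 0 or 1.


Step 1: Evaluate inner node
  1 OR 0 = 1
Step 2: Evaluate next node
  1 OR 0 = 1
Step 3: Evaluate root node
  1 OR 0 = 1

1


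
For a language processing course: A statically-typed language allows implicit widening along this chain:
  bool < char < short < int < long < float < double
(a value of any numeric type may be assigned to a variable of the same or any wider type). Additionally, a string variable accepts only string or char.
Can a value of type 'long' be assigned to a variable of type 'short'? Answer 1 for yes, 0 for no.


Target variable type: short
Source value type: long
Numeric ranks: long=4, short=2
Widening allowed iff rank(source) <= rank(target): 4 <= 2? No
Result: 0

0


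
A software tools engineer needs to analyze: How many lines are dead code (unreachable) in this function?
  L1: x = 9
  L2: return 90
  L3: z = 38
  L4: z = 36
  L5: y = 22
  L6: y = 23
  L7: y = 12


Analyzing control flow:
  L1: reachable (before return)
  L2: reachable (return statement)
  L3: DEAD (after return at L2)
  L4: DEAD (after return at L2)
  L5: DEAD (after return at L2)
  L6: DEAD (after return at L2)
  L7: DEAD (after return at L2)
Return at L2, total lines = 7
Dead lines: L3 through L7
Count: 5

5


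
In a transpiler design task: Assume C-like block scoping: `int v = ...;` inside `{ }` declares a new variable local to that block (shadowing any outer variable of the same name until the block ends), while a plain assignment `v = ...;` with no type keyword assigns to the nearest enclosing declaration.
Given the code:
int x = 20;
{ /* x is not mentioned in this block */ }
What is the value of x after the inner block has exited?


Analyzing scoping rules:
Outer scope: declares x = 20
Inner block: x is neither redeclared nor assigned -> unchanged
After the block -> 20
Result: 20

20


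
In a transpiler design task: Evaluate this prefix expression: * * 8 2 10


Parsing prefix expression: * * 8 2 10
Step 1: Innermost operation '* 8 2'
  8 * 2 = 16
Step 2: Outer operation '* [16] 10'
  16 * 10 = 160

160


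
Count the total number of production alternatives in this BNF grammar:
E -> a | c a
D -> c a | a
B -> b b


Counting alternatives per rule:
  E: 2 alternative(s)
  D: 2 alternative(s)
  B: 1 alternative(s)
Sum: 2 + 2 + 1 = 5

5


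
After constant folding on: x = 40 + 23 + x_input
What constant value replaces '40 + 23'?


Identifying constant sub-expression:
  Original: x = 40 + 23 + x_input
  40 and 23 are both compile-time constants
  Evaluating: 40 + 23 = 63
  After folding: x = 63 + x_input

63


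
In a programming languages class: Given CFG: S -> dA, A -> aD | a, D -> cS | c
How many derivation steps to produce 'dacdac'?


Grammar: S -> dA, A -> aD | a, D -> cS | c
Deriving 'dacdac':
Step 1: S -> dA => dA
Step 2: A -> aD => daD
Step 3: D -> cS => dacS
Step 4: S -> dA => dacdA
Step 5: A -> aD => dacdaD
Step 6: D -> c => dacdac
Total derivation steps: 6

6


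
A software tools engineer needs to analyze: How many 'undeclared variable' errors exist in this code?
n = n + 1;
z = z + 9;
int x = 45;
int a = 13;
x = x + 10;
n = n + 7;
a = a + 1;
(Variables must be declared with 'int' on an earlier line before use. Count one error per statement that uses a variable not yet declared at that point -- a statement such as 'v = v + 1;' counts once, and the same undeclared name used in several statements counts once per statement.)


Scanning code line by line:
  Line 1: use 'n' -> ERROR (undeclared)
  Line 2: use 'z' -> ERROR (undeclared)
  Line 3: declare 'x' -> declared = ['x']
  Line 4: declare 'a' -> declared = ['a', 'x']
  Line 5: use 'x' -> OK (declared)
  Line 6: use 'n' -> ERROR (undeclared)
  Line 7: use 'a' -> OK (declared)
Total undeclared variable errors: 3

3


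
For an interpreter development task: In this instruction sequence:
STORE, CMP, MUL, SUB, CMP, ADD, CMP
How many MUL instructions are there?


Scanning instruction sequence for MUL:
  Position 1: STORE
  Position 2: CMP
  Position 3: MUL <- MATCH
  Position 4: SUB
  Position 5: CMP
  Position 6: ADD
  Position 7: CMP
Matches at positions: [3]
Total MUL count: 1

1


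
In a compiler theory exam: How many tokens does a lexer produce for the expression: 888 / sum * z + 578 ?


Scanning '888 / sum * z + 578'
Token 1: '888' -> integer_literal
Token 2: '/' -> operator
Token 3: 'sum' -> identifier
Token 4: '*' -> operator
Token 5: 'z' -> identifier
Token 6: '+' -> operator
Token 7: '578' -> integer_literal
Total tokens: 7

7


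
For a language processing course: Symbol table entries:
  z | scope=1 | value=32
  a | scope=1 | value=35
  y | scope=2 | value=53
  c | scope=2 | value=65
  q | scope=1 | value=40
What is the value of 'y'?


Searching symbol table for 'y':
  z | scope=1 | value=32
  a | scope=1 | value=35
  y | scope=2 | value=53 <- MATCH
  c | scope=2 | value=65
  q | scope=1 | value=40
Found 'y' at scope 2 with value 53

53


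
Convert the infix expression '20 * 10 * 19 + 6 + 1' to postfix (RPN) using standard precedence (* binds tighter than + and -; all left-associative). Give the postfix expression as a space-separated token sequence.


Applying the shunting-yard algorithm:
  Operand 20 -> output
  Push '*' onto operator stack -> op-stack: [*]
  Operand 10 -> output
  See '*' (prec 2); top '*' (prec 2) >= it -> pop '*' to output
  Push '*' onto operator stack -> op-stack: [*]
  Operand 19 -> output
  See '+' (prec 1); top '*' (prec 2) >= it -> pop '*' to output
  Push '+' onto operator stack -> op-stack: [+]
  Operand 6 -> output
  See '+' (prec 1); top '+' (prec 1) >= it -> pop '+' to output
  Push '+' onto operator stack -> op-stack: [+]
  Operand 1 -> output
  End of input: pop '+' to output
Postfix result: 20 10 * 19 * 6 + 1 +

20 10 * 19 * 6 + 1 +


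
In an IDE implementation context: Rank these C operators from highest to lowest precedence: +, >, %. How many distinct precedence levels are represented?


Looking up precedence for each operator:
  + -> precedence 5
  > -> precedence 4
  % -> precedence 6
Sorted highest to lowest: %, +, >
Distinct precedence values: [6, 5, 4]
Number of distinct levels: 3

3


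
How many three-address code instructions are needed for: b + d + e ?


Expression: b + d + e
Generating three-address code (respecting * over +/- precedence):
  Instruction 1: t1 = b + d
  Instruction 2: t2 = t1 + e
Total instructions: 2

2


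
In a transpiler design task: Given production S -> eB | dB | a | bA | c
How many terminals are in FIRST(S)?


Production: S -> eB | dB | a | bA | c
Examining each alternative for leading terminals:
  S -> eB : first terminal = 'e'
  S -> dB : first terminal = 'd'
  S -> a : first terminal = 'a'
  S -> bA : first terminal = 'b'
  S -> c : first terminal = 'c'
FIRST(S) = {a, b, c, d, e}
Count: 5

5


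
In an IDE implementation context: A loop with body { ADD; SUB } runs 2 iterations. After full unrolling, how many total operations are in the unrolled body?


Loop body operations: ADD, SUB (2 ops per iteration)
Unrolling 2 iterations:
  Iteration 1: ADD, SUB (2 ops)
  Iteration 2: ADD, SUB (2 ops)
Total: 2 iterations * 2 ops/iter = 4 operations

4


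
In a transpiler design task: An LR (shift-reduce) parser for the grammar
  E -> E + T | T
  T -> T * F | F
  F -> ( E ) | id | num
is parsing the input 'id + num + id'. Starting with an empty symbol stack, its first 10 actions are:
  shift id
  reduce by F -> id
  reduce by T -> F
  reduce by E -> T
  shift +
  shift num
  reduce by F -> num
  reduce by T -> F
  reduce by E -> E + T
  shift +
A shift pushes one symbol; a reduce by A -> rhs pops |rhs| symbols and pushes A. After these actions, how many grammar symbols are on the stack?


Tracking the symbol stack through each action:
  Action 1: shift 'id' : push -> stack = [id] (size 1)
  Action 2: reduce by F -> id : pop 1, push F -> stack = [F] (size 1)
  Action 3: reduce by T -> F : pop 1, push T -> stack = [T] (size 1)
  Action 4: reduce by E -> T : pop 1, push E -> stack = [E] (size 1)
  Action 5: shift '+' : push -> stack = [E, +] (size 2)
  Action 6: shift 'num' : push -> stack = [E, +, num] (size 3)
  Action 7: reduce by F -> num : pop 1, push F -> stack = [E, +, F] (size 3)
  Action 8: reduce by T -> F : pop 1, push T -> stack = [E, +, T] (size 3)
  Action 9: reduce by E -> E + T : pop 3, push E -> stack = [E] (size 1)
  Action 10: shift '+' : push -> stack = [E, +] (size 2)
Final stack size: 2

2


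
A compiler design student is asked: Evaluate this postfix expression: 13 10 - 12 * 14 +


Processing tokens left to right:
Push 13, Push 10
Pop 13 and 10, compute 13 - 10 = 3, push 3
Push 12
Pop 3 and 12, compute 3 * 12 = 36, push 36
Push 14
Pop 36 and 14, compute 36 + 14 = 50, push 50
Stack result: 50

50


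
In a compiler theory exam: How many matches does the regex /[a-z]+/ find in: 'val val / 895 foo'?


Pattern: /[a-z]+/ (identifiers)
Input: 'val val / 895 foo'
Scanning for matches:
  Match 1: 'val'
  Match 2: 'val'
  Match 3: 'foo'
Total matches: 3

3


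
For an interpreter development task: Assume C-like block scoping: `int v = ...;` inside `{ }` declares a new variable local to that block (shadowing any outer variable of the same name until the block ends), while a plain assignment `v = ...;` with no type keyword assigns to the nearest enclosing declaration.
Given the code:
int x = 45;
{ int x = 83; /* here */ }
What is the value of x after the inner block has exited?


Analyzing scoping rules:
Outer scope: declares x = 45
Inner block: 'int x = 83;' declares a NEW x that shadows the outer one
When the block exits the inner x goes out of scope; the outer x was never modified -> 45
Result: 45

45


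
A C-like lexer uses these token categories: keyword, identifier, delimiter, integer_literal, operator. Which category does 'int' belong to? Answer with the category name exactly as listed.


Token: 'int'
Checking categories:
  identifier: no
  integer_literal: no
  operator: no
  keyword: YES
  delimiter: no
Category: keyword

keyword


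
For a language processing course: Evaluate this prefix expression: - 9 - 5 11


Parsing prefix expression: - 9 - 5 11
Step 1: Innermost operation '- 5 11'
  5 - 11 = -6
Step 2: Outer operation '- 9 [-6]'
  9 - -6 = 15

15


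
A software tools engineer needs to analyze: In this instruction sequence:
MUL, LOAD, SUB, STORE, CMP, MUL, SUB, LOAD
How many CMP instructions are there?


Scanning instruction sequence for CMP:
  Position 1: MUL
  Position 2: LOAD
  Position 3: SUB
  Position 4: STORE
  Position 5: CMP <- MATCH
  Position 6: MUL
  Position 7: SUB
  Position 8: LOAD
Matches at positions: [5]
Total CMP count: 1

1


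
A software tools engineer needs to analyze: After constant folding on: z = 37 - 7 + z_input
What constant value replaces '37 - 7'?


Identifying constant sub-expression:
  Original: z = 37 - 7 + z_input
  37 and 7 are both compile-time constants
  Evaluating: 37 - 7 = 30
  After folding: z = 30 + z_input

30


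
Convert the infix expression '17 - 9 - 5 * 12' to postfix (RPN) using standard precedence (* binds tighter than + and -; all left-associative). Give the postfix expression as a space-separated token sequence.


Applying the shunting-yard algorithm:
  Operand 17 -> output
  Push '-' onto operator stack -> op-stack: [-]
  Operand 9 -> output
  See '-' (prec 1); top '-' (prec 1) >= it -> pop '-' to output
  Push '-' onto operator stack -> op-stack: [-]
  Operand 5 -> output
  Push '*' onto operator stack -> op-stack: [-, *]
  Operand 12 -> output
  End of input: pop '*' to output
  End of input: pop '-' to output
Postfix result: 17 9 - 5 12 * -

17 9 - 5 12 * -


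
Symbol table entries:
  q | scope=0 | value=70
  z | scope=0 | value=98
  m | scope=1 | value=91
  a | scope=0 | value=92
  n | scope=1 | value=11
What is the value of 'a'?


Searching symbol table for 'a':
  q | scope=0 | value=70
  z | scope=0 | value=98
  m | scope=1 | value=91
  a | scope=0 | value=92 <- MATCH
  n | scope=1 | value=11
Found 'a' at scope 0 with value 92

92


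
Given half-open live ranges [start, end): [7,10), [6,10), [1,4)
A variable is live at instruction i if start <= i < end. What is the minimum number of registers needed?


Live ranges:
  Var0: [7, 10)
  Var1: [6, 10)
  Var2: [1, 4)
Sweep-line events (position, delta, active):
  pos=1 start -> active=1
  pos=4 end -> active=0
  pos=6 start -> active=1
  pos=7 start -> active=2
  pos=10 end -> active=1
  pos=10 end -> active=0
Maximum simultaneous active: 2
Minimum registers needed: 2

2


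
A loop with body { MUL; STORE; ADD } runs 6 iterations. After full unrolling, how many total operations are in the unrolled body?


Loop body operations: MUL, STORE, ADD (3 ops per iteration)
Unrolling 6 iterations:
  Iteration 1: MUL, STORE, ADD (3 ops)
  Iteration 2: MUL, STORE, ADD (3 ops)
  Iteration 3: MUL, STORE, ADD (3 ops)
  Iteration 4: MUL, STORE, ADD (3 ops)
  Iteration 5: MUL, STORE, ADD (3 ops)
  Iteration 6: MUL, STORE, ADD (3 ops)
Total: 6 iterations * 3 ops/iter = 18 operations

18


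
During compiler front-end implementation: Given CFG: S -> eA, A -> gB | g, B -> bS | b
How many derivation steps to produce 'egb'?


Grammar: S -> eA, A -> gB | g, B -> bS | b
Deriving 'egb':
Step 1: S -> eA => eA
Step 2: A -> gB => egB
Step 3: B -> b => egb
Total derivation steps: 3

3


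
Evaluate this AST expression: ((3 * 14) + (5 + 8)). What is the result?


Expression: ((3 * 14) + (5 + 8))
Evaluating step by step:
  3 * 14 = 42
  5 + 8 = 13
  42 + 13 = 55
Result: 55

55


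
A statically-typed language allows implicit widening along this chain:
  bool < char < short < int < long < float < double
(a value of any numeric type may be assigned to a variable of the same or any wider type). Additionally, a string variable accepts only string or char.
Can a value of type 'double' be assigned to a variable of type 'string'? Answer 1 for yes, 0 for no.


Target variable type: string
Source value type: double
Rule: string accepts only {string, char}
  source 'double' in {string, char}? No
Result: 0

0


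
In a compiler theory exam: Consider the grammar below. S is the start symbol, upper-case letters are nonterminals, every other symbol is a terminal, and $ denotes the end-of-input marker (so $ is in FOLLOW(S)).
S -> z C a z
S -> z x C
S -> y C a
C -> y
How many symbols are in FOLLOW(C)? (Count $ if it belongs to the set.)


S is the start symbol and does not occur in any rule body, so FOLLOW(S) = {$}.
Examining every occurrence of C in a rule body:
  S -> z C a z : C is followed by terminal 'a' -> add 'a'
  S -> z x C : C is at the right end -> add FOLLOW(S) = {$}
  S -> y C a : C is followed by terminal 'a' -> add 'a' (already in the set)
  C -> y : C does not occur in the body -> contributes nothing
FOLLOW(C) = {a, $}
Count: 2

2


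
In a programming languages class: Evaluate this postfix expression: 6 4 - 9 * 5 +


Processing tokens left to right:
Push 6, Push 4
Pop 6 and 4, compute 6 - 4 = 2, push 2
Push 9
Pop 2 and 9, compute 2 * 9 = 18, push 18
Push 5
Pop 18 and 5, compute 18 + 5 = 23, push 23
Stack result: 23

23


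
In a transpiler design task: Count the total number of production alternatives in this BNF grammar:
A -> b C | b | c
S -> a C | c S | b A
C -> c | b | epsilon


Counting alternatives per rule:
  A: 3 alternative(s)
  S: 3 alternative(s)
  C: 3 alternative(s)
Sum: 3 + 3 + 3 = 9

9


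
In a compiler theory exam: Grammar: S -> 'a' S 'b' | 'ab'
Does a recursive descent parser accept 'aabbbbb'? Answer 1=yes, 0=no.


Grammar accepts strings of the form a^n b^n (n >= 1)
Word: 'aabbbbb'
Counting: 2 a's and 5 b's
Check: 2 == 5? No
Mismatch: a-count != b-count
Rejected

0


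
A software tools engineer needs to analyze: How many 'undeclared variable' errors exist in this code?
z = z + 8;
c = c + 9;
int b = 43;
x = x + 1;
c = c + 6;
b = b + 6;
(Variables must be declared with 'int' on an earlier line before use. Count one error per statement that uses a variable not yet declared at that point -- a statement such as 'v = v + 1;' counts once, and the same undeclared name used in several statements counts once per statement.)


Scanning code line by line:
  Line 1: use 'z' -> ERROR (undeclared)
  Line 2: use 'c' -> ERROR (undeclared)
  Line 3: declare 'b' -> declared = ['b']
  Line 4: use 'x' -> ERROR (undeclared)
  Line 5: use 'c' -> ERROR (undeclared)
  Line 6: use 'b' -> OK (declared)
Total undeclared variable errors: 4

4


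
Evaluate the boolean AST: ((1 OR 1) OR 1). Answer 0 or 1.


Step 1: Evaluate inner node
  1 OR 1 = 1
Step 2: Evaluate root node
  1 OR 1 = 1

1


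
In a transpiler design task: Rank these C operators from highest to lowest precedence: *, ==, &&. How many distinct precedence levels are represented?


Looking up precedence for each operator:
  * -> precedence 6
  == -> precedence 3
  && -> precedence 2
Sorted highest to lowest: *, ==, &&
Distinct precedence values: [6, 3, 2]
Number of distinct levels: 3

3


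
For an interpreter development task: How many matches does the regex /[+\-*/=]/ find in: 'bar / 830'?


Pattern: /[+\-*/=]/ (operators)
Input: 'bar / 830'
Scanning for matches:
  Match 1: '/'
Total matches: 1

1


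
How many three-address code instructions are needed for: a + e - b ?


Expression: a + e - b
Generating three-address code (respecting * over +/- precedence):
  Instruction 1: t1 = a + e
  Instruction 2: t2 = t1 - b
Total instructions: 2

2


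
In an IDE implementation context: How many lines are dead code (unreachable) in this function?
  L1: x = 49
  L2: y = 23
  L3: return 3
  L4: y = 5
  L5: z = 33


Analyzing control flow:
  L1: reachable (before return)
  L2: reachable (before return)
  L3: reachable (return statement)
  L4: DEAD (after return at L3)
  L5: DEAD (after return at L3)
Return at L3, total lines = 5
Dead lines: L4 through L5
Count: 2

2


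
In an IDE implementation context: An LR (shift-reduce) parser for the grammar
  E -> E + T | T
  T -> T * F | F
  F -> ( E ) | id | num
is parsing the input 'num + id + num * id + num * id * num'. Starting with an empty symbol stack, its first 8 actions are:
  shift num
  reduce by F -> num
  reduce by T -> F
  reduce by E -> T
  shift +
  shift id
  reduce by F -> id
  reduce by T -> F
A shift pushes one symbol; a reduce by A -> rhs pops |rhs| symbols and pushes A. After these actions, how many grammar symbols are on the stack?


Tracking the symbol stack through each action:
  Action 1: shift 'num' : push -> stack = [num] (size 1)
  Action 2: reduce by F -> num : pop 1, push F -> stack = [F] (size 1)
  Action 3: reduce by T -> F : pop 1, push T -> stack = [T] (size 1)
  Action 4: reduce by E -> T : pop 1, push E -> stack = [E] (size 1)
  Action 5: shift '+' : push -> stack = [E, +] (size 2)
  Action 6: shift 'id' : push -> stack = [E, +, id] (size 3)
  Action 7: reduce by F -> id : pop 1, push F -> stack = [E, +, F] (size 3)
  Action 8: reduce by T -> F : pop 1, push T -> stack = [E, +, T] (size 3)
Final stack size: 3

3


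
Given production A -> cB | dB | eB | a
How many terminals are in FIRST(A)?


Production: A -> cB | dB | eB | a
Examining each alternative for leading terminals:
  A -> cB : first terminal = 'c'
  A -> dB : first terminal = 'd'
  A -> eB : first terminal = 'e'
  A -> a : first terminal = 'a'
FIRST(A) = {a, c, d, e}
Count: 4

4


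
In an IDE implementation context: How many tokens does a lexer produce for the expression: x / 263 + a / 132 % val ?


Scanning 'x / 263 + a / 132 % val'
Token 1: 'x' -> identifier
Token 2: '/' -> operator
Token 3: '263' -> integer_literal
Token 4: '+' -> operator
Token 5: 'a' -> identifier
Token 6: '/' -> operator
Token 7: '132' -> integer_literal
Token 8: '%' -> operator
Token 9: 'val' -> identifier
Total tokens: 9

9


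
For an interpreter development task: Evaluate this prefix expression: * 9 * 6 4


Parsing prefix expression: * 9 * 6 4
Step 1: Innermost operation '* 6 4'
  6 * 4 = 24
Step 2: Outer operation '* 9 [24]'
  9 * 24 = 216

216


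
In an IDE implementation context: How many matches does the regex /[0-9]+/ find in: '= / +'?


Pattern: /[0-9]+/ (int literals)
Input: '= / +'
Scanning for matches:
Total matches: 0

0


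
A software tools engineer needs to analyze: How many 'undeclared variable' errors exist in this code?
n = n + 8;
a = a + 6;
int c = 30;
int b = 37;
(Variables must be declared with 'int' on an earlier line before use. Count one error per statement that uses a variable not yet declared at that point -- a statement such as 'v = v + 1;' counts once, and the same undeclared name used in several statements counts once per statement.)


Scanning code line by line:
  Line 1: use 'n' -> ERROR (undeclared)
  Line 2: use 'a' -> ERROR (undeclared)
  Line 3: declare 'c' -> declared = ['c']
  Line 4: declare 'b' -> declared = ['b', 'c']
Total undeclared variable errors: 2

2


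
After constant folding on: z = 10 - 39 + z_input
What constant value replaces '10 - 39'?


Identifying constant sub-expression:
  Original: z = 10 - 39 + z_input
  10 and 39 are both compile-time constants
  Evaluating: 10 - 39 = -29
  After folding: z = -29 + z_input

-29


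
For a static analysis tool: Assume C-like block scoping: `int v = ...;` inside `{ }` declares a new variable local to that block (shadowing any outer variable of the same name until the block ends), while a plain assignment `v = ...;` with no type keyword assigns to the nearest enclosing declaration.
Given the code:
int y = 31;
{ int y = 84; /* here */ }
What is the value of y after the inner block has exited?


Analyzing scoping rules:
Outer scope: declares y = 31
Inner block: 'int y = 84;' declares a NEW y that shadows the outer one
When the block exits the inner y goes out of scope; the outer y was never modified -> 31
Result: 31

31


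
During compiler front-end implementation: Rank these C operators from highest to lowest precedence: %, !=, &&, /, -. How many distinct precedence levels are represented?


Looking up precedence for each operator:
  % -> precedence 6
  != -> precedence 3
  && -> precedence 2
  / -> precedence 6
  - -> precedence 5
Sorted highest to lowest: %, /, -, !=, &&
Distinct precedence values: [6, 5, 3, 2]
Number of distinct levels: 4

4


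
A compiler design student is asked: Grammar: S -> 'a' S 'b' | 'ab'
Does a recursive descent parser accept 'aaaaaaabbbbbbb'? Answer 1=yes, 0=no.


Grammar accepts strings of the form a^n b^n (n >= 1)
Word: 'aaaaaaabbbbbbb'
Counting: 7 a's and 7 b's
Check: 7 == 7? Yes
Derivation (S -> aSb applied 6 time(s), then S -> ab): S => aSb => aaSbb => aaaSbbb => aaaaSbbbb => aaaaaSbbbbb => aaaaaaSbbbbbb => aaaaaaabbbbbbb
Accepted

1


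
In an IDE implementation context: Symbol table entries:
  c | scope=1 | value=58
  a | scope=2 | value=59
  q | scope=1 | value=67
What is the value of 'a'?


Searching symbol table for 'a':
  c | scope=1 | value=58
  a | scope=2 | value=59 <- MATCH
  q | scope=1 | value=67
Found 'a' at scope 2 with value 59

59


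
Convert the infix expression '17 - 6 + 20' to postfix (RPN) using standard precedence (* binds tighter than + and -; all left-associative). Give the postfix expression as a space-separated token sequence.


Applying the shunting-yard algorithm:
  Operand 17 -> output
  Push '-' onto operator stack -> op-stack: [-]
  Operand 6 -> output
  See '+' (prec 1); top '-' (prec 1) >= it -> pop '-' to output
  Push '+' onto operator stack -> op-stack: [+]
  Operand 20 -> output
  End of input: pop '+' to output
Postfix result: 17 6 - 20 +

17 6 - 20 +


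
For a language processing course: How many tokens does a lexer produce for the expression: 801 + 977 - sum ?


Scanning '801 + 977 - sum'
Token 1: '801' -> integer_literal
Token 2: '+' -> operator
Token 3: '977' -> integer_literal
Token 4: '-' -> operator
Token 5: 'sum' -> identifier
Total tokens: 5

5


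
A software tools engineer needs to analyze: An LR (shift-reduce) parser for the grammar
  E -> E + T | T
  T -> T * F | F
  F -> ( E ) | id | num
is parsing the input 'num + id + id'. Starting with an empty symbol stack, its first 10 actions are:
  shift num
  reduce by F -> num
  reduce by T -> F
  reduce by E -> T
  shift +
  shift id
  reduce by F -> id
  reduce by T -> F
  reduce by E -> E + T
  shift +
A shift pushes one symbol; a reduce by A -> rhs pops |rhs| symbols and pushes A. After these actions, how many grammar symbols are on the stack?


Tracking the symbol stack through each action:
  Action 1: shift 'num' : push -> stack = [num] (size 1)
  Action 2: reduce by F -> num : pop 1, push F -> stack = [F] (size 1)
  Action 3: reduce by T -> F : pop 1, push T -> stack = [T] (size 1)
  Action 4: reduce by E -> T : pop 1, push E -> stack = [E] (size 1)
  Action 5: shift '+' : push -> stack = [E, +] (size 2)
  Action 6: shift 'id' : push -> stack = [E, +, id] (size 3)
  Action 7: reduce by F -> id : pop 1, push F -> stack = [E, +, F] (size 3)
  Action 8: reduce by T -> F : pop 1, push T -> stack = [E, +, T] (size 3)
  Action 9: reduce by E -> E + T : pop 3, push E -> stack = [E] (size 1)
  Action 10: shift '+' : push -> stack = [E, +] (size 2)
Final stack size: 2

2


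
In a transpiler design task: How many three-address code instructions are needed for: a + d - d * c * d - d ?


Expression: a + d - d * c * d - d
Generating three-address code (respecting * over +/- precedence):
  Instruction 1: t1 = d * c
  Instruction 2: t2 = t1 * d
  Instruction 3: t3 = a + d
  Instruction 4: t4 = t3 - t2
  Instruction 5: t5 = t4 - d
Total instructions: 5

5


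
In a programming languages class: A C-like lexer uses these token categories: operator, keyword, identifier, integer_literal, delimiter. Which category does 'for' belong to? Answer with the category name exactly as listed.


Token: 'for'
Checking categories:
  identifier: no
  integer_literal: no
  operator: no
  keyword: YES
  delimiter: no
Category: keyword

keyword


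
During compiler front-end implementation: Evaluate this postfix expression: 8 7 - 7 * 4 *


Processing tokens left to right:
Push 8, Push 7
Pop 8 and 7, compute 8 - 7 = 1, push 1
Push 7
Pop 1 and 7, compute 1 * 7 = 7, push 7
Push 4
Pop 7 and 4, compute 7 * 4 = 28, push 28
Stack result: 28

28


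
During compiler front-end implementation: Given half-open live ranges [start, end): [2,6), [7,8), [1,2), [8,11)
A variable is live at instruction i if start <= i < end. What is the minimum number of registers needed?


Live ranges:
  Var0: [2, 6)
  Var1: [7, 8)
  Var2: [1, 2)
  Var3: [8, 11)
Sweep-line events (position, delta, active):
  pos=1 start -> active=1
  pos=2 end -> active=0
  pos=2 start -> active=1
  pos=6 end -> active=0
  pos=7 start -> active=1
  pos=8 end -> active=0
  pos=8 start -> active=1
  pos=11 end -> active=0
Maximum simultaneous active: 1
Minimum registers needed: 1

1


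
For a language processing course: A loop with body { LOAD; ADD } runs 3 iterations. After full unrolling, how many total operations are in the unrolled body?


Loop body operations: LOAD, ADD (2 ops per iteration)
Unrolling 3 iterations:
  Iteration 1: LOAD, ADD (2 ops)
  Iteration 2: LOAD, ADD (2 ops)
  Iteration 3: LOAD, ADD (2 ops)
Total: 3 iterations * 2 ops/iter = 6 operations

6


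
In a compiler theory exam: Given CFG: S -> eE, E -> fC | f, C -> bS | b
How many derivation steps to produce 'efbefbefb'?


Grammar: S -> eE, E -> fC | f, C -> bS | b
Deriving 'efbefbefb':
Step 1: S -> eE => eE
Step 2: E -> fC => efC
Step 3: C -> bS => efbS
Step 4: S -> eE => efbeE
Step 5: E -> fC => efbefC
Step 6: C -> bS => efbefbS
Step 7: S -> eE => efbefbeE
Step 8: E -> fC => efbefbefC
Step 9: C -> b => efbefbefb
Total derivation steps: 9

9


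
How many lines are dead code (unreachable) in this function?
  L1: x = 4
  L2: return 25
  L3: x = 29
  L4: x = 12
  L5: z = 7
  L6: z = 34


Analyzing control flow:
  L1: reachable (before return)
  L2: reachable (return statement)
  L3: DEAD (after return at L2)
  L4: DEAD (after return at L2)
  L5: DEAD (after return at L2)
  L6: DEAD (after return at L2)
Return at L2, total lines = 6
Dead lines: L3 through L6
Count: 4

4


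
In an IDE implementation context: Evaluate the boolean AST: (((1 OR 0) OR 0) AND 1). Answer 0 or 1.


Step 1: Evaluate inner node
  1 OR 0 = 1
Step 2: Evaluate next node
  1 OR 0 = 1
Step 3: Evaluate root node
  1 AND 1 = 1

1


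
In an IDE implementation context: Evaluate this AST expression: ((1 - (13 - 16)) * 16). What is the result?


Expression: ((1 - (13 - 16)) * 16)
Evaluating step by step:
  13 - 16 = -3
  1 - -3 = 4
  4 * 16 = 64
Result: 64

64


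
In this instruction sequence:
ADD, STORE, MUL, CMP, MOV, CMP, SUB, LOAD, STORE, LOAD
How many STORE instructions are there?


Scanning instruction sequence for STORE:
  Position 1: ADD
  Position 2: STORE <- MATCH
  Position 3: MUL
  Position 4: CMP
  Position 5: MOV
  Position 6: CMP
  Position 7: SUB
  Position 8: LOAD
  Position 9: STORE <- MATCH
  Position 10: LOAD
Matches at positions: [2, 9]
Total STORE count: 2

2


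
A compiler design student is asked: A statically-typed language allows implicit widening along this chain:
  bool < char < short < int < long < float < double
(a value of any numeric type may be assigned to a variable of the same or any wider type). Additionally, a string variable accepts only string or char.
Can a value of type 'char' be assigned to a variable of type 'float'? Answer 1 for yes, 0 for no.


Target variable type: float
Source value type: char
Numeric ranks: char=1, float=5
Widening allowed iff rank(source) <= rank(target): 1 <= 5? Yes
Result: 1

1


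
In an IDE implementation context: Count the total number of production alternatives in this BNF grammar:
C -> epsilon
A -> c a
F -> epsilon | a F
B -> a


Counting alternatives per rule:
  C: 1 alternative(s)
  A: 1 alternative(s)
  F: 2 alternative(s)
  B: 1 alternative(s)
Sum: 1 + 1 + 2 + 1 = 5

5


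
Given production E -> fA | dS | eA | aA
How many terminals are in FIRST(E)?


Production: E -> fA | dS | eA | aA
Examining each alternative for leading terminals:
  E -> fA : first terminal = 'f'
  E -> dS : first terminal = 'd'
  E -> eA : first terminal = 'e'
  E -> aA : first terminal = 'a'
FIRST(E) = {a, d, e, f}
Count: 4

4


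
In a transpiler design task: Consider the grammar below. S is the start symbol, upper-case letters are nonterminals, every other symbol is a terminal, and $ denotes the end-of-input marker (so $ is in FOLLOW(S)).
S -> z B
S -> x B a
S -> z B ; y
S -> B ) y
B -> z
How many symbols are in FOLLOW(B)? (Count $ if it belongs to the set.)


S is the start symbol and does not occur in any rule body, so FOLLOW(S) = {$}.
Examining every occurrence of B in a rule body:
  S -> z B : B is at the right end -> add FOLLOW(S) = {$}
  S -> x B a : B is followed by terminal 'a' -> add 'a'
  S -> z B ; y : B is followed by terminal ';' -> add ';'
  S -> B ) y : B is followed by terminal ')' -> add ')'
  B -> z : B does not occur in the body -> contributes nothing
FOLLOW(B) = {), ;, a, $}
Count: 4

4


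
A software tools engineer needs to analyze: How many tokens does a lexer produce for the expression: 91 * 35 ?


Scanning '91 * 35'
Token 1: '91' -> integer_literal
Token 2: '*' -> operator
Token 3: '35' -> integer_literal
Total tokens: 3

3


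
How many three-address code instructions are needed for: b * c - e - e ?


Expression: b * c - e - e
Generating three-address code (respecting * over +/- precedence):
  Instruction 1: t1 = b * c
  Instruction 2: t2 = t1 - e
  Instruction 3: t3 = t2 - e
Total instructions: 3

3
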